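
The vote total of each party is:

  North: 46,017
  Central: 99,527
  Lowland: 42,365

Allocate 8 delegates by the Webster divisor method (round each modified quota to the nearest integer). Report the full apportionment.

North 2, Central 4, Lowland 2

Standard divisor 187909/8 ≈ 23488.625; standard quotas: North 1.959, Central 4.237, Lowland 1.804.
Rounding to the nearest integer gives North 2, Central 4, Lowland 2 — total 8, matching the house size, so no adjustment is needed.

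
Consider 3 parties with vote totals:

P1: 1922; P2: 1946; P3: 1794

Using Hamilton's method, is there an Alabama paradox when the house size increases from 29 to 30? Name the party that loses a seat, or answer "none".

At 29 seats: P1 10, P2 10, P3 9.
At 30 seats: P1 10, P2 10, P3 10.
No party's allocation decreased.

none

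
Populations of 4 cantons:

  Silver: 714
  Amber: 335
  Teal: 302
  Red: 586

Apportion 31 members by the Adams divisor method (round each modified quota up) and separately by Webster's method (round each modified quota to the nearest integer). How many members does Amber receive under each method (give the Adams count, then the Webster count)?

6 and 5

Adams: Silver 11, Amber 6, Teal 5, Red 9.
Webster: Silver 12, Amber 5, Teal 5, Red 9.
Amber gets 6 under Adams and 5 under Webster.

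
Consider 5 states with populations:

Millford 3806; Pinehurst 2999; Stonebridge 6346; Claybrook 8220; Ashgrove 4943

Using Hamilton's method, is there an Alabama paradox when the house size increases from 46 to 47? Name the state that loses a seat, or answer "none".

none

At 46 seats: Millford 7, Pinehurst 5, Stonebridge 11, Claybrook 14, Ashgrove 9.
At 47 seats: Millford 7, Pinehurst 5, Stonebridge 11, Claybrook 15, Ashgrove 9.
No state's allocation decreased.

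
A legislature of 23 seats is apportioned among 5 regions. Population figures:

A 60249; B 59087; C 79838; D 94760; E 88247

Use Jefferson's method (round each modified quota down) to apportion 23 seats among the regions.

Standard divisor 382181/23 ≈ 16616.565; standard quotas: A 3.626, B 3.556, C 4.805, D 5.703, E 5.311.
Rounding down gives 3, 3, 4, 5, 5 = 20 seats, so the divisor must be adjusted.
With modified divisor 14900: modified quotas A 4.044, B 3.966, C 5.358, D 6.360, E 5.923.
Rounding down: A 4, B 3, C 5, D 6, E 5 (total 23).

A 4; B 3; C 5; D 6; E 5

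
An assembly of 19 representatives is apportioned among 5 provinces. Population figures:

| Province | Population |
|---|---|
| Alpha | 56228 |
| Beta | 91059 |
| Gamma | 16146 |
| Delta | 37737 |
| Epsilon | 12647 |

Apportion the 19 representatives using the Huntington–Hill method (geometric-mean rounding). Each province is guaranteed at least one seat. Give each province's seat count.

With divisor 11155: modified quotas Alpha 5.041, Beta 8.163, Gamma 1.447, Delta 3.383, Epsilon 1.134.
Geometric-mean thresholds: Alpha √(5·6)=5.477, Beta √(8·9)=8.485, Gamma √(1·2)=1.414, Delta √(3·4)=3.464, Epsilon √(1·2)=1.414.
Each quota rounded against its threshold gives Alpha 5, Beta 8, Gamma 2, Delta 3, Epsilon 1 (total 19).

Alpha=5, Beta=8, Gamma=2, Delta=3, Epsilon=1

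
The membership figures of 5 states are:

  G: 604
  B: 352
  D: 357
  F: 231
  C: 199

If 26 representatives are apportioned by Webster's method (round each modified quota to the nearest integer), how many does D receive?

5

Standard divisor 1743/26 ≈ 67.038; standard quotas: G 9.010, B 5.251, D 5.325, F 3.446, C 2.968.
Rounding to the nearest integer gives 9, 5, 5, 3, 3 = 25 seats, so the divisor must be adjusted.
With modified divisor 65.5: modified quotas G 9.221, B 5.374, D 5.450, F 3.527, C 3.038.
Rounding to the nearest integer: G 9, B 5, D 5, F 4, C 3 (total 26).
D receives 5.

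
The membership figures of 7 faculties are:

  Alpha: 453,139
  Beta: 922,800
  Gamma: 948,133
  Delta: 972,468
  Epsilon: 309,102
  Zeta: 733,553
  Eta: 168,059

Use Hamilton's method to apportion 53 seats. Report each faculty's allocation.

Total 4507254; standard divisor 4507254/53 ≈ 85042.528.
Standard quotas: Alpha 5.3284, Beta 10.8510, Gamma 11.1489, Delta 11.4351, Epsilon 3.6347, Zeta 8.6257, Eta 1.9762.
Lower quotas: Alpha 5, Beta 10, Gamma 11, Delta 11, Epsilon 3, Zeta 8, Eta 1 (sum 49, leaving 4 seats).
Remainders in descending order: Eta 0.9762, Beta 0.8510, Epsilon 0.6347, Zeta 0.6257, Delta 0.4351, Alpha 0.3284, Gamma 0.1489.
Largest remainders: Eta, Beta, Epsilon, Zeta receive the extra seats.

Alpha: 5, Beta: 11, Gamma: 11, Delta: 11, Epsilon: 4, Zeta: 9, Eta: 2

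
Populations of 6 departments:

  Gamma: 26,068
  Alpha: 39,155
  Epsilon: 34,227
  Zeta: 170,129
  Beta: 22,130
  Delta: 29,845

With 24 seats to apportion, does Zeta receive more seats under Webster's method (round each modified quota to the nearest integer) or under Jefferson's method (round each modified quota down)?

Jefferson

Webster: Gamma 2, Alpha 3, Epsilon 3, Zeta 12, Beta 2, Delta 2.
Jefferson: Gamma 2, Alpha 3, Epsilon 2, Zeta 14, Beta 1, Delta 2.
Zeta gets 12 under Webster and 14 under Jefferson.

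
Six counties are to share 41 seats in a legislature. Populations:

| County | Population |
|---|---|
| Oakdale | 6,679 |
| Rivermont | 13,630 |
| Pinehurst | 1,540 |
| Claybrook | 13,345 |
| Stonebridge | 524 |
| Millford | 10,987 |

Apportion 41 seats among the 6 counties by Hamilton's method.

Oakdale: 6, Rivermont: 12, Pinehurst: 1, Claybrook: 12, Stonebridge: 0, Millford: 10

Standard divisor: 46705 ÷ 41 ≈ 1139.146.
Standard quotas: Oakdale 5.8632, Rivermont 11.9651, Pinehurst 1.3519, Claybrook 11.7149, Stonebridge 0.4600, Millford 9.6449.
Lower quotas: Oakdale 5, Rivermont 11, Pinehurst 1, Claybrook 11, Stonebridge 0, Millford 9 (sum 37, leaving 4 seats).
Remainders in descending order: Rivermont 0.9651, Oakdale 0.8632, Claybrook 0.7149, Millford 0.6449, Stonebridge 0.4600, Pinehurst 0.3519.
Largest remainders: Rivermont, Oakdale, Claybrook, Millford receive the extra seats.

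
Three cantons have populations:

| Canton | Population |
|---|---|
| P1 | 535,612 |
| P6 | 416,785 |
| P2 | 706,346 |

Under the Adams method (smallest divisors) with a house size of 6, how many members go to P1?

2

Standard divisor 1658743/6 ≈ 276457.167; standard quotas: P1 1.937, P6 1.508, P2 2.555.
Rounding up gives 2, 2, 3 = 7 seats, so the divisor must be adjusted.
With modified divisor 385000: modified quotas P1 1.391, P6 1.083, P2 1.835.
Rounding up: P1 2, P6 2, P2 2 (total 6).
P1 receives 2.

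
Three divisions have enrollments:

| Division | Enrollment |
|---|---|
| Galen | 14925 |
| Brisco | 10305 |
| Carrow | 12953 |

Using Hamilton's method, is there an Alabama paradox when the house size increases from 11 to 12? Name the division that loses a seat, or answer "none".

At 11 seats: Galen 4, Brisco 3, Carrow 4.
At 12 seats: Galen 5, Brisco 3, Carrow 4.
No division's allocation decreased.

none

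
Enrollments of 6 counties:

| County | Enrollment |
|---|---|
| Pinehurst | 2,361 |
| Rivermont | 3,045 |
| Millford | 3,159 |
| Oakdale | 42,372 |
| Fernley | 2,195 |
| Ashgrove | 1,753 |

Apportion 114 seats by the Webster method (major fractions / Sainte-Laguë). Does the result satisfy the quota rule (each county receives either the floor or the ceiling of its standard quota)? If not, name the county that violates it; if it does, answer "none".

Oakdale

Standard quotas: Pinehurst 4.904, Rivermont 6.325, Millford 6.561, Oakdale 88.010, Fernley 4.559, Ashgrove 3.641.
Webster allocation: Pinehurst 5, Rivermont 6, Millford 7, Oakdale 87, Fernley 5, Ashgrove 4.
Oakdale has quota 88.010 (lower 88, upper 89) but receives 87 — outside the quota interval.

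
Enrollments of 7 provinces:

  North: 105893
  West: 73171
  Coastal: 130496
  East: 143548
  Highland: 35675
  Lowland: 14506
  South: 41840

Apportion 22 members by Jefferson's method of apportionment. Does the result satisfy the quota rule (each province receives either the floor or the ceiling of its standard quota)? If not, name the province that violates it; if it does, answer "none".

none

Standard quotas: North 4.274, West 2.953, Coastal 5.266, East 5.793, Highland 1.440, Lowland 0.585, South 1.689.
Jefferson allocation: North 5, West 3, Coastal 6, East 6, Highland 1, Lowland 0, South 1.
Every allocation lies between the lower and upper quota.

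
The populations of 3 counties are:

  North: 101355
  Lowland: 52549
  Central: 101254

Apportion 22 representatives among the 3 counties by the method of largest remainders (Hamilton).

North 9; Lowland 4; Central 9

Total 255158; standard divisor 255158/22 ≈ 11598.091.
Standard quotas: North 8.7389, Lowland 4.5308, Central 8.7302.
Lower quotas: North 8, Lowland 4, Central 8 (sum 20, leaving 2 seats).
Remainders in descending order: North 0.7389, Central 0.7302, Lowland 0.5308.
The surplus seats go to North, Central.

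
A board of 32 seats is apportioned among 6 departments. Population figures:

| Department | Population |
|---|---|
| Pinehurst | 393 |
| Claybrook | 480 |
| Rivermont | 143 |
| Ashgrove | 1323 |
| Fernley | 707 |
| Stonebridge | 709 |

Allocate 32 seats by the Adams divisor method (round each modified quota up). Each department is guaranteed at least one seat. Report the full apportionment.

Pinehurst: 3, Claybrook: 4, Rivermont: 2, Ashgrove: 11, Fernley: 6, Stonebridge: 6

Standard divisor 3755/32 ≈ 117.344; standard quotas: Pinehurst 3.349, Claybrook 4.091, Rivermont 1.219, Ashgrove 11.275, Fernley 6.025, Stonebridge 6.042.
Rounding up gives 4, 5, 2, 12, 7, 7 = 37 seats, so the divisor must be adjusted.
With modified divisor 132: modified quotas Pinehurst 2.977, Claybrook 3.636, Rivermont 1.083, Ashgrove 10.023, Fernley 5.356, Stonebridge 5.371.
Rounding up: Pinehurst 3, Claybrook 4, Rivermont 2, Ashgrove 11, Fernley 6, Stonebridge 6 (total 32).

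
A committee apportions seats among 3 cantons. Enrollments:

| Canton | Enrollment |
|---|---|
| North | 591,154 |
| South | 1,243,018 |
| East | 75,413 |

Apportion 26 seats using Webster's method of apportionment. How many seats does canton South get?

Standard divisor 1909585/26 ≈ 73445.577; standard quotas: North 8.049, South 16.924, East 1.027.
Rounding to the nearest integer gives North 8, South 17, East 1 — total 26, matching the house size, so no adjustment is needed.
South receives 17.

17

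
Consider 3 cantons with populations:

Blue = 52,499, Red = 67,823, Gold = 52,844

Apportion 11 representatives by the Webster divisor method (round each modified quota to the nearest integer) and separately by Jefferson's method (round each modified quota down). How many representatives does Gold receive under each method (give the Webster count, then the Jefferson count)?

Webster: Blue 3, Red 4, Gold 4.
Jefferson: Blue 3, Red 5, Gold 3.
Gold gets 4 under Webster and 3 under Jefferson.

4 and 3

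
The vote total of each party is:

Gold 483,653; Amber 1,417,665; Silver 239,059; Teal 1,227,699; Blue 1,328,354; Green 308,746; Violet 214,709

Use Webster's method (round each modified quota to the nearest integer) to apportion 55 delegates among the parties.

Standard divisor 5219885/55 ≈ 94907; standard quotas: Gold 5.096, Amber 14.937, Silver 2.519, Teal 12.936, Blue 13.996, Green 3.253, Violet 2.262.
Rounding to the nearest integer gives Gold 5, Amber 15, Silver 3, Teal 13, Blue 14, Green 3, Violet 2 — total 55, matching the house size, so no adjustment is needed.

Gold=5; Amber=15; Silver=3; Teal=13; Blue=14; Green=3; Violet=2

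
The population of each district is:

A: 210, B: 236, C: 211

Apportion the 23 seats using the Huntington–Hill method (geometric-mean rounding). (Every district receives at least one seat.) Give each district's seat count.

With divisor 28.1: modified quotas A 7.473, B 8.399, C 7.509.
Geometric-mean thresholds: A √(7·8)=7.483, B √(8·9)=8.485, C √(7·8)=7.483.
Each quota rounded against its threshold gives A 7, B 8, C 8 (total 23).

A 7; B 8; C 8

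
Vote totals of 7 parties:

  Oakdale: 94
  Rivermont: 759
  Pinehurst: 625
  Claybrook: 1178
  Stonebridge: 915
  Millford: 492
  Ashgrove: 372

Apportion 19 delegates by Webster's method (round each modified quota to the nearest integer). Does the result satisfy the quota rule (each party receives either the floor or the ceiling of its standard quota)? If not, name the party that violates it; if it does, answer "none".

Standard quotas: Oakdale 0.403, Rivermont 3.252, Pinehurst 2.678, Claybrook 5.047, Stonebridge 3.920, Millford 2.108, Ashgrove 1.594.
Webster allocation: Oakdale 0, Rivermont 3, Pinehurst 3, Claybrook 5, Stonebridge 4, Millford 2, Ashgrove 2.
Every allocation lies between the lower and upper quota.

none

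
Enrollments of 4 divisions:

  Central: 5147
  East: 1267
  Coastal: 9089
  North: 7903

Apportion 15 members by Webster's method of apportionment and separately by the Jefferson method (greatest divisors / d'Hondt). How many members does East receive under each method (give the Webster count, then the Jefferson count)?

Webster: Central 3, East 1, Coastal 6, North 5.
Jefferson: Central 3, East 0, Coastal 6, North 6.
East gets 1 under Webster and 0 under Jefferson.

1 and 0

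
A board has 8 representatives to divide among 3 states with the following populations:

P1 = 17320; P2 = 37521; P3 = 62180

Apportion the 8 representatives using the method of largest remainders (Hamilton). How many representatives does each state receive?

Total 117021; standard divisor 117021/8 ≈ 14627.625.
Standard quotas: P1 1.1841, P2 2.5651, P3 4.2509.
Lower quotas: P1 1, P2 2, P3 4 (sum 7, leaving 1 seat).
Remainders in descending order: P2 0.5651, P3 0.2509, P1 0.1841.
Largest remainder: P2 receives the extra seat.

P1: 1; P2: 3; P3: 4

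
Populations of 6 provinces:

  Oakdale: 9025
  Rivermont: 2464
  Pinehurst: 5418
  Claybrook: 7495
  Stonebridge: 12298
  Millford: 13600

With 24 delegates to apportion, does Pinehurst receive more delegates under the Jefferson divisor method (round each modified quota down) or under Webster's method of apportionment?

Webster

Jefferson: Oakdale 4, Rivermont 1, Pinehurst 2, Claybrook 4, Stonebridge 6, Millford 7.
Webster: Oakdale 4, Rivermont 1, Pinehurst 3, Claybrook 4, Stonebridge 6, Millford 6.
Pinehurst gets 2 under Jefferson and 3 under Webster.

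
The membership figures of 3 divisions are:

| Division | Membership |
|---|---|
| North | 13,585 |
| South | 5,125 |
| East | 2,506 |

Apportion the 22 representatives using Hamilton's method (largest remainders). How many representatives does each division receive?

Total 21216; standard divisor 21216/22 ≈ 964.364.
Standard quotas: North 14.0870, South 5.3144, East 2.5986.
Lower quotas: North 14, South 5, East 2 (sum 21, leaving 1 seat).
Remainders in descending order: East 0.5986, South 0.3144, North 0.0870.
Largest remainder: East receives the extra seat.

North 14, South 5, East 3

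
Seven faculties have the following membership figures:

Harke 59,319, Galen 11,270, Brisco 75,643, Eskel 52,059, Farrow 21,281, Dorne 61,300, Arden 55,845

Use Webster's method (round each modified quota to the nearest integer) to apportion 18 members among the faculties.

Standard divisor 336717/18 ≈ 18706.5; standard quotas: Harke 3.171, Galen 0.602, Brisco 4.044, Eskel 2.783, Farrow 1.138, Dorne 3.277, Arden 2.985.
Rounding to the nearest integer gives Harke 3, Galen 1, Brisco 4, Eskel 3, Farrow 1, Dorne 3, Arden 3 — total 18, matching the house size, so no adjustment is needed.

Harke 3, Galen 1, Brisco 4, Eskel 3, Farrow 1, Dorne 3, Arden 3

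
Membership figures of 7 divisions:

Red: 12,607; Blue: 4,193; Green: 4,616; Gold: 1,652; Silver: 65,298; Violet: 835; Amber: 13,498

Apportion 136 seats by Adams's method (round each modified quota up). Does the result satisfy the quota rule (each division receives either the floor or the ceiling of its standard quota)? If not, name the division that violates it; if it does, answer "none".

Silver

Standard quotas: Red 16.695, Blue 5.553, Green 6.113, Gold 2.188, Silver 86.471, Violet 1.106, Amber 17.875.
Adams allocation: Red 17, Blue 6, Green 6, Gold 3, Silver 84, Violet 2, Amber 18.
Silver has quota 86.471 (lower 86, upper 87) but receives 84 — outside the quota interval.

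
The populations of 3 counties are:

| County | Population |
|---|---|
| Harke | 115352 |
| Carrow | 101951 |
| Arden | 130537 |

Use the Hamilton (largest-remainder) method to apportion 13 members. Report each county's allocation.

Standard divisor: 347840 ÷ 13 ≈ 26756.923.
Standard quotas: Harke 4.3111, Carrow 3.8103, Arden 4.8786.
Lower quotas: Harke 4, Carrow 3, Arden 4 (sum 11, leaving 2 seats).
Remainders in descending order: Arden 0.8786, Carrow 0.8103, Harke 0.3111.
Largest remainders: Arden, Carrow receive the extra seats.

Harke: 4, Carrow: 4, Arden: 5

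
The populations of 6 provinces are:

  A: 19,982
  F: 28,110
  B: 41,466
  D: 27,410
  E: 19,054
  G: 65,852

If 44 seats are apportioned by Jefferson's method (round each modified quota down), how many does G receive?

15

Standard divisor 201874/44 ≈ 4588.045; standard quotas: A 4.355, F 6.127, B 9.038, D 5.974, E 4.153, G 14.353.
Rounding down gives 4, 6, 9, 5, 4, 14 = 42 seats, so the divisor must be adjusted.
With modified divisor 4300: modified quotas A 4.647, F 6.537, B 9.643, D 6.374, E 4.431, G 15.314.
Rounding down: A 4, F 6, B 9, D 6, E 4, G 15 (total 44).
G receives 15.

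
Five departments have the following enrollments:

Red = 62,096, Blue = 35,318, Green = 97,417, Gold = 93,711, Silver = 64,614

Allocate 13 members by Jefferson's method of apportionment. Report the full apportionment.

Standard divisor 353156/13 ≈ 27165.846; standard quotas: Red 2.286, Blue 1.300, Green 3.586, Gold 3.450, Silver 2.379.
Rounding down gives 2, 1, 3, 3, 2 = 11 seats, so the divisor must be adjusted.
With modified divisor 22500: modified quotas Red 2.760, Blue 1.570, Green 4.330, Gold 4.165, Silver 2.872.
Rounding down: Red 2, Blue 1, Green 4, Gold 4, Silver 2 (total 13).

Red=2; Blue=1; Green=4; Gold=4; Silver=2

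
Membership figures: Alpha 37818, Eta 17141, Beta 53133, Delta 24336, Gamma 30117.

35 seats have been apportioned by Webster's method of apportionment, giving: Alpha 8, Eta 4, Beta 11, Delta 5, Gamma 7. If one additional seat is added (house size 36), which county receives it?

Beta

Priority for the next seat is population ÷ (current seats + 0.5).
Priorities: Alpha 4449.176, Eta 3809.111, Beta 4620.261, Delta 4424.727, Gamma 4015.600.
Highest priority: Beta.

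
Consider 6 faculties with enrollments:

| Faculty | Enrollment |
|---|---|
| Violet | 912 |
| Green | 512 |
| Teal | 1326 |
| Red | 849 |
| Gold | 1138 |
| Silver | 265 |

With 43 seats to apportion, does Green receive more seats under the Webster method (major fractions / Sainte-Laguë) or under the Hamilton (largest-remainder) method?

Webster: Violet 8, Green 4, Teal 12, Red 7, Gold 10, Silver 2.
Hamilton: Violet 8, Green 5, Teal 11, Red 7, Gold 10, Silver 2.
Green gets 4 under Webster and 5 under Hamilton.

Hamilton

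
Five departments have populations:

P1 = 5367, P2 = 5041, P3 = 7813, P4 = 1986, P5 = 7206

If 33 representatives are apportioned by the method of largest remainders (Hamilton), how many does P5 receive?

Standard divisor: 27413 ÷ 33 ≈ 830.697.
Standard quotas: P1 6.4608, P2 6.0684, P3 9.4054, P4 2.3908, P5 8.6746.
Lower quotas: P1 6, P2 6, P3 9, P4 2, P5 8 (sum 31, leaving 2 seats).
Remainders in descending order: P5 0.6746, P1 0.4608, P3 0.4054, P4 0.3908, P2 0.0684.
Largest remainders: P5, P1 receive the extra seats.
P5 receives 9.

9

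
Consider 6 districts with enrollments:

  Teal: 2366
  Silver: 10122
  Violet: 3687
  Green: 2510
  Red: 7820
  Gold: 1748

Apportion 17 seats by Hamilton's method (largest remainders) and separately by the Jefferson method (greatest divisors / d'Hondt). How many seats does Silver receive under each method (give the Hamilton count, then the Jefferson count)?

6 and 7

Hamilton: Teal 1, Silver 6, Violet 2, Green 2, Red 5, Gold 1.
Jefferson: Teal 1, Silver 7, Violet 2, Green 1, Red 5, Gold 1.
Silver gets 6 under Hamilton and 7 under Jefferson.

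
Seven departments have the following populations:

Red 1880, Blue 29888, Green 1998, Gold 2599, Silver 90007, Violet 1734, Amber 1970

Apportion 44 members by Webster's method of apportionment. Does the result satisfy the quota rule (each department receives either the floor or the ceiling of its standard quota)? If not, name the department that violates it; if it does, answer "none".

Silver

Standard quotas: Red 0.636, Blue 10.110, Green 0.676, Gold 0.879, Silver 30.446, Violet 0.587, Amber 0.666.
Webster allocation: Red 1, Blue 10, Green 1, Gold 1, Silver 29, Violet 1, Amber 1.
Silver has quota 30.446 (lower 30, upper 31) but receives 29 — outside the quota interval.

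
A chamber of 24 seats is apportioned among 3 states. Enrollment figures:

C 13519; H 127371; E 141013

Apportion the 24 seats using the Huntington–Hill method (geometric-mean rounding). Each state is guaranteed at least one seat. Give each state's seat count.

With divisor 11717: modified quotas C 1.154, H 10.871, E 12.035.
Geometric-mean thresholds: C √(1·2)=1.414, H √(10·11)=10.488, E √(12·13)=12.490.
Each quota rounded against its threshold gives C 1, H 11, E 12 (total 24).

C 1, H 11, E 12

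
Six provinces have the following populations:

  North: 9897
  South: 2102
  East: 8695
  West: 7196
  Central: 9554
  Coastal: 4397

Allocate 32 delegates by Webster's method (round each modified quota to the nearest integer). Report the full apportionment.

Standard divisor 41841/32 ≈ 1307.531; standard quotas: North 7.569, South 1.608, East 6.650, West 5.504, Central 7.307, Coastal 3.363.
Rounding to the nearest integer gives 8, 2, 7, 6, 7, 3 = 33 seats, so the divisor must be adjusted.
With modified divisor 1314: modified quotas North 7.532, South 1.600, East 6.617, West 5.476, Central 7.271, Coastal 3.346.
Rounding to the nearest integer: North 8, South 2, East 7, West 5, Central 7, Coastal 3 (total 32).

North: 8; South: 2; East: 7; West: 5; Central: 7; Coastal: 3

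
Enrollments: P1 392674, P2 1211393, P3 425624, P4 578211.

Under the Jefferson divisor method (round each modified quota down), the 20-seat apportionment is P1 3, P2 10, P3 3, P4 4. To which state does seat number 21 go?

P4

Priority for the next seat is population ÷ (current seats + 1).
Priorities: P1 98168.500, P2 110126.636, P3 106406.000, P4 115642.200.
Highest priority: P4.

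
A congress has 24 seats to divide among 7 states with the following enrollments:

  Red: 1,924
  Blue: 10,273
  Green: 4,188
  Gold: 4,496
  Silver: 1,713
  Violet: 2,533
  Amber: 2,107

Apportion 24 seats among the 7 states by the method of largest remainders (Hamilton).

The standard divisor is 27234/24 ≈ 1134.75.
Standard quotas: Red 1.6955, Blue 9.0531, Green 3.6907, Gold 3.9621, Silver 1.5096, Violet 2.2322, Amber 1.8568.
Lower quotas: Red 1, Blue 9, Green 3, Gold 3, Silver 1, Violet 2, Amber 1 (sum 20, leaving 4 seats).
Remainders in descending order: Gold 0.9621, Amber 0.8568, Red 0.6955, Green 0.6907, Silver 0.5096, Violet 0.2322, Blue 0.0531.
Largest remainders: Gold, Amber, Red, Green receive the extra seats.

Red: 2; Blue: 9; Green: 4; Gold: 4; Silver: 1; Violet: 2; Amber: 2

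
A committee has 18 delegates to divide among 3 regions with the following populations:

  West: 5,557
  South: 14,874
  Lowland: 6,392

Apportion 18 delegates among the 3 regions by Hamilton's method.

The standard divisor is 26823/18 ≈ 1490.167.
Standard quotas: West 3.7291, South 9.9814, Lowland 4.2895.
Lower quotas: West 3, South 9, Lowland 4 (sum 16, leaving 2 seats).
Remainders in descending order: South 0.9814, West 0.7291, Lowland 0.2895.
The surplus seats go to South, West.

West: 4, South: 10, Lowland: 4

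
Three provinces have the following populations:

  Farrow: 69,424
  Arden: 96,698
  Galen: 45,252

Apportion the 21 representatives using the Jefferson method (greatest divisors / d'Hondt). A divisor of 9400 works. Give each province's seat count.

With modified divisor 9400: modified quotas Farrow 7.386, Arden 10.287, Galen 4.814.
Rounding down: Farrow 7, Arden 10, Galen 4 (total 21).

Farrow=7; Arden=10; Galen=4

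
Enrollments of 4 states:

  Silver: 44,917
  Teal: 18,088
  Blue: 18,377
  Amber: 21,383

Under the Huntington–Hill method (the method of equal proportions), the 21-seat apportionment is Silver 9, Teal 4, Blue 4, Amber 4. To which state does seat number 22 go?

Priority for the next seat is population ÷ (√(s·(s+1))).
Priorities: Silver 4734.668, Teal 4044.600, Blue 4109.222, Amber 4781.384.
Highest priority: Amber.

Amber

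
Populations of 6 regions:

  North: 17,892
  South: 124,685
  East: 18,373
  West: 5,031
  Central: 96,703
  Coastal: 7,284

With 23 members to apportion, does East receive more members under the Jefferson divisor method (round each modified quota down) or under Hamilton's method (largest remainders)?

Hamilton

Jefferson: North 1, South 12, East 1, West 0, Central 9, Coastal 0.
Hamilton: North 1, South 11, East 2, West 0, Central 8, Coastal 1.
East gets 1 under Jefferson and 2 under Hamilton.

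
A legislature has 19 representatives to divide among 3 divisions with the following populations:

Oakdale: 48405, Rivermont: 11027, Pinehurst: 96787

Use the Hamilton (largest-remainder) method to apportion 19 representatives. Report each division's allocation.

The standard divisor is 156219/19 ≈ 8222.053.
Standard quotas: Oakdale 5.8872, Rivermont 1.3411, Pinehurst 11.7716.
Lower quotas: Oakdale 5, Rivermont 1, Pinehurst 11 (sum 17, leaving 2 seats).
Remainders in descending order: Oakdale 0.8872, Pinehurst 0.7716, Rivermont 0.3411.
The surplus seats go to Oakdale, Pinehurst.

Oakdale=6, Rivermont=1, Pinehurst=12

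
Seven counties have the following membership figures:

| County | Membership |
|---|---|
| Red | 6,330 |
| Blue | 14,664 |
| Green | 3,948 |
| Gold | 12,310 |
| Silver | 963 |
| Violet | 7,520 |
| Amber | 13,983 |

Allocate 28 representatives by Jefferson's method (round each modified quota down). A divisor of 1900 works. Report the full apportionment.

Red: 3, Blue: 7, Green: 2, Gold: 6, Silver: 0, Violet: 3, Amber: 7

With modified divisor 1900: modified quotas Red 3.332, Blue 7.718, Green 2.078, Gold 6.479, Silver 0.507, Violet 3.958, Amber 7.359.
Rounding down: Red 3, Blue 7, Green 2, Gold 6, Silver 0, Violet 3, Amber 7 (total 28).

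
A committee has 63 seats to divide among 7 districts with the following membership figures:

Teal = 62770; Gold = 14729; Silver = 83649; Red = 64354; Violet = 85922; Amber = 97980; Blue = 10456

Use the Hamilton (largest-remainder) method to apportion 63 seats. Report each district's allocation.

Teal=9; Gold=2; Silver=12; Red=10; Violet=13; Amber=15; Blue=2

The standard divisor is 419860/63 ≈ 6664.444.
Standard quotas: Teal 9.4186, Gold 2.2101, Silver 12.5515, Red 9.6563, Violet 12.8926, Amber 14.7019, Blue 1.5689.
Lower quotas: Teal 9, Gold 2, Silver 12, Red 9, Violet 12, Amber 14, Blue 1 (sum 59, leaving 4 seats).
Remainders in descending order: Violet 0.8926, Amber 0.7019, Red 0.6563, Blue 0.5689, Silver 0.5515, Teal 0.4186, Gold 0.2101.
The surplus seats go to Violet, Amber, Red, Blue.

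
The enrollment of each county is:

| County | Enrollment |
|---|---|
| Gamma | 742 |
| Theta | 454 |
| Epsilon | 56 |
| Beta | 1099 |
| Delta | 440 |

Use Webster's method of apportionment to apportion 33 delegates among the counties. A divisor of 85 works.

Gamma 9; Theta 5; Epsilon 1; Beta 13; Delta 5

With modified divisor 85: modified quotas Gamma 8.729, Theta 5.341, Epsilon 0.659, Beta 12.929, Delta 5.176.
Rounding to the nearest integer: Gamma 9, Theta 5, Epsilon 1, Beta 13, Delta 5 (total 33).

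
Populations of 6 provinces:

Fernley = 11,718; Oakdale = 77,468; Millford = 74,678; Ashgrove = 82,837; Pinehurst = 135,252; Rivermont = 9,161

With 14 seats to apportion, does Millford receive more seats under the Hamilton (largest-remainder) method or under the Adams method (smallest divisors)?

Hamilton

Hamilton: Fernley 0, Oakdale 3, Millford 3, Ashgrove 3, Pinehurst 5, Rivermont 0.
Adams: Fernley 1, Oakdale 3, Millford 2, Ashgrove 3, Pinehurst 4, Rivermont 1.
Millford gets 3 under Hamilton and 2 under Adams.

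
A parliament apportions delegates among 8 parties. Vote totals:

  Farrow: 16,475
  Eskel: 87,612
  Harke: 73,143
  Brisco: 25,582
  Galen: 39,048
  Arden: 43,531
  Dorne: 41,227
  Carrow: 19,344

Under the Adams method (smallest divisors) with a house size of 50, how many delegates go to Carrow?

Standard divisor 345962/50 ≈ 6919.24; standard quotas: Farrow 2.381, Eskel 12.662, Harke 10.571, Brisco 3.697, Galen 5.643, Arden 6.291, Dorne 5.958, Carrow 2.796.
Rounding up gives 3, 13, 11, 4, 6, 7, 6, 3 = 53 seats, so the divisor must be adjusted.
With modified divisor 7600: modified quotas Farrow 2.168, Eskel 11.528, Harke 9.624, Brisco 3.366, Galen 5.138, Arden 5.728, Dorne 5.425, Carrow 2.545.
Rounding up: Farrow 3, Eskel 12, Harke 10, Brisco 4, Galen 6, Arden 6, Dorne 6, Carrow 3 (total 50).
Carrow receives 3.

3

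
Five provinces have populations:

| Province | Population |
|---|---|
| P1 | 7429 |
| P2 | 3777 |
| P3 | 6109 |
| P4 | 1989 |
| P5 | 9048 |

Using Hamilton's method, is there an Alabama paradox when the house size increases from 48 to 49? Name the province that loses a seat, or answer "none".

P2

At 48 seats: P1 13, P2 7, P3 10, P4 3, P5 15.
At 49 seats: P1 13, P2 6, P3 11, P4 3, P5 16.
P2 drops from 7 to 6.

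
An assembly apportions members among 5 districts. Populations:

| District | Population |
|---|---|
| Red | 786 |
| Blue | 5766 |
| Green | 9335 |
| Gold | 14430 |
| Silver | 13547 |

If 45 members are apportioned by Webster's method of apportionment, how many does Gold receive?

Standard divisor 43864/45 ≈ 974.756; standard quotas: Red 0.806, Blue 5.915, Green 9.577, Gold 14.804, Silver 13.898.
Rounding to the nearest integer gives 1, 6, 10, 15, 14 = 46 seats, so the divisor must be adjusted.
With modified divisor 990: modified quotas Red 0.794, Blue 5.824, Green 9.429, Gold 14.576, Silver 13.684.
Rounding to the nearest integer: Red 1, Blue 6, Green 9, Gold 15, Silver 14 (total 45).
Gold receives 15.

15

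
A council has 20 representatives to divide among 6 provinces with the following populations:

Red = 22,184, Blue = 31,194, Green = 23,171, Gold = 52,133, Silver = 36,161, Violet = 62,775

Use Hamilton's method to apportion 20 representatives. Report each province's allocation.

Red=2, Blue=3, Green=2, Gold=5, Silver=3, Violet=5

Total 227618; standard divisor 227618/20 ≈ 11380.9.
Standard quotas: Red 1.9492, Blue 2.7409, Green 2.0360, Gold 4.5807, Silver 3.1773, Violet 5.5158.
Lower quotas: Red 1, Blue 2, Green 2, Gold 4, Silver 3, Violet 5 (sum 17, leaving 3 seats).
Remainders in descending order: Red 0.9492, Blue 0.7409, Gold 0.5807, Violet 0.5158, Silver 0.1773, Green 0.0360.
Largest remainders: Red, Blue, Gold receive the extra seats.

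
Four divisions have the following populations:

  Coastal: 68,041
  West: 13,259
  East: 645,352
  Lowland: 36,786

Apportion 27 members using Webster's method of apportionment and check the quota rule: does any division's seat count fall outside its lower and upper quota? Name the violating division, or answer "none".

East

Standard quotas: Coastal 2.406, West 0.469, East 22.824, Lowland 1.301.
Webster allocation: Coastal 2, West 0, East 24, Lowland 1.
East has quota 22.824 (lower 22, upper 23) but receives 24 — outside the quota interval.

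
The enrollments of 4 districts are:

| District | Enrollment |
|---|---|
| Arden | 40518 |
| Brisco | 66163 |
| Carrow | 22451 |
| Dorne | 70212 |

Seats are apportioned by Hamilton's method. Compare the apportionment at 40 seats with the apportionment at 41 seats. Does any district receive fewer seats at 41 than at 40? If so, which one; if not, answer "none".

none

At 40 seats: Arden 8, Brisco 13, Carrow 5, Dorne 14.
At 41 seats: Arden 8, Brisco 14, Carrow 5, Dorne 14.
No district's allocation decreased.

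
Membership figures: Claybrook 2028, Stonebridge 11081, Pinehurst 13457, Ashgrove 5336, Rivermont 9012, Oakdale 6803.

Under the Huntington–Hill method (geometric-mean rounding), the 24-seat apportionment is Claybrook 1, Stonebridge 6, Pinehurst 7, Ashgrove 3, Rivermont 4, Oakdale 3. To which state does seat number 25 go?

Rivermont

Priority for the next seat is population ÷ (√(s·(s+1))).
Priorities: Claybrook 1434.013, Stonebridge 1709.835, Pinehurst 1798.267, Ashgrove 1540.371, Rivermont 2015.144, Oakdale 1963.857.
Highest priority: Rivermont.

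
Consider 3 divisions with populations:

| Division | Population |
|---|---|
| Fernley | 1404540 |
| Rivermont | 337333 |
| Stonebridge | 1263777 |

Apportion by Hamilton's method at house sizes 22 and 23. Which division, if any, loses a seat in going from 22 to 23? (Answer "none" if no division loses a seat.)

At 22 seats: Fernley 10, Rivermont 3, Stonebridge 9.
At 23 seats: Fernley 11, Rivermont 2, Stonebridge 10.
Rivermont drops from 3 to 2.

Rivermont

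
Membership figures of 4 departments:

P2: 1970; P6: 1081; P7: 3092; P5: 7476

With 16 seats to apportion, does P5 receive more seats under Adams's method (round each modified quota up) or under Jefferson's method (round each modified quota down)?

Jefferson

Adams: P2 2, P6 2, P7 4, P5 8.
Jefferson: P2 2, P6 1, P7 4, P5 9.
P5 gets 8 under Adams and 9 under Jefferson.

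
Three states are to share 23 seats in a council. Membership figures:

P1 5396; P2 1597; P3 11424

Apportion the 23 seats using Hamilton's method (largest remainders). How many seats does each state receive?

Total 18417; standard divisor 18417/23 ≈ 800.739.
Standard quotas: P1 6.7388, P2 1.9944, P3 14.2668.
Lower quotas: P1 6, P2 1, P3 14 (sum 21, leaving 2 seats).
Remainders in descending order: P2 0.9944, P1 0.7388, P3 0.2668.
Largest remainders: P2, P1 receive the extra seats.

P1: 7, P2: 2, P3: 14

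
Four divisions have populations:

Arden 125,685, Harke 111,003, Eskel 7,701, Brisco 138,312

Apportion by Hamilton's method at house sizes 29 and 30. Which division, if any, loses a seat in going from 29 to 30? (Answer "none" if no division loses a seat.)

At 29 seats: Arden 10, Harke 8, Eskel 1, Brisco 10.
At 30 seats: Arden 10, Harke 9, Eskel 0, Brisco 11.
Eskel drops from 1 to 0.

Eskel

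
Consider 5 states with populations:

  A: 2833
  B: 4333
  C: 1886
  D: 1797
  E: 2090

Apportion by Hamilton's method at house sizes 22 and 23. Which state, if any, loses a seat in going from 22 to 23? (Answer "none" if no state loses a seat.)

At 22 seats: A 5, B 7, C 3, D 3, E 4.
At 23 seats: A 5, B 8, C 3, D 3, E 4.
No state's allocation decreased.

none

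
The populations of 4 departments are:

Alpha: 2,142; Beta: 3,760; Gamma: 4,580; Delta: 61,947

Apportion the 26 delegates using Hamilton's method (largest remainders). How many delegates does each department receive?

Total 72429; standard divisor 72429/26 ≈ 2785.731.
Standard quotas: Alpha 0.7689, Beta 1.3497, Gamma 1.6441, Delta 22.2373.
Lower quotas: Alpha 0, Beta 1, Gamma 1, Delta 22 (sum 24, leaving 2 seats).
Remainders in descending order: Alpha 0.7689, Gamma 0.6441, Beta 0.3497, Delta 0.2373.
Largest remainders: Alpha, Gamma receive the extra seats.

Alpha 1, Beta 1, Gamma 2, Delta 22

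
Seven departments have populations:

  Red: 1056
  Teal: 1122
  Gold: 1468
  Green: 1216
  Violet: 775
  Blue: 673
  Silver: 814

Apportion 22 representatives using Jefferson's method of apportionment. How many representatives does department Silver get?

2

Standard divisor 7124/22 ≈ 323.818; standard quotas: Red 3.261, Teal 3.465, Gold 4.533, Green 3.755, Violet 2.393, Blue 2.078, Silver 2.514.
Rounding down gives 3, 3, 4, 3, 2, 2, 2 = 19 seats, so the divisor must be adjusted.
With modified divisor 276: modified quotas Red 3.826, Teal 4.065, Gold 5.319, Green 4.406, Violet 2.808, Blue 2.438, Silver 2.949.
Rounding down: Red 3, Teal 4, Gold 5, Green 4, Violet 2, Blue 2, Silver 2 (total 22).
Silver receives 2.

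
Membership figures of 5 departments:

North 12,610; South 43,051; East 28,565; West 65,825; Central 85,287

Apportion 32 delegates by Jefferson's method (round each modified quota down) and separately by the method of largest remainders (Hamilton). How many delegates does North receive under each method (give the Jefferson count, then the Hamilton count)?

1 and 2

Jefferson: North 1, South 6, East 4, West 9, Central 12.
Hamilton: North 2, South 6, East 4, West 9, Central 11.
North gets 1 under Jefferson and 2 under Hamilton.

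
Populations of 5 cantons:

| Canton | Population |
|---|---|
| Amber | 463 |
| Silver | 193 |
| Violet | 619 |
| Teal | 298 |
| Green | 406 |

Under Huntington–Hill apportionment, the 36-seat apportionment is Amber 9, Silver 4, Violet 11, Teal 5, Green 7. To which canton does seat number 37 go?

Priority for the next seat is population ÷ (√(s·(s+1))).
Priorities: Amber 48.804, Silver 43.156, Violet 53.877, Teal 54.407, Green 54.254.
Highest priority: Teal.

Teal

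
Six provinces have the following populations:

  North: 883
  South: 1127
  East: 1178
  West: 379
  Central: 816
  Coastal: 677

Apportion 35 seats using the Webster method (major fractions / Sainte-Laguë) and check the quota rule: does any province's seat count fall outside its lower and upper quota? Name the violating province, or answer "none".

Standard quotas: North 6.108, South 7.795, East 8.148, West 2.622, Central 5.644, Coastal 4.683.
Webster allocation: North 6, South 8, East 8, West 3, Central 5, Coastal 5.
Every allocation lies between the lower and upper quota.

none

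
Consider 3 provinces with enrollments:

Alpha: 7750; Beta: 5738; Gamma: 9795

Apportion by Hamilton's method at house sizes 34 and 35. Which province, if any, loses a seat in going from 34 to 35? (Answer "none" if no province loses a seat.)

At 34 seats: Alpha 11, Beta 9, Gamma 14.
At 35 seats: Alpha 12, Beta 8, Gamma 15.
Beta drops from 9 to 8.

Beta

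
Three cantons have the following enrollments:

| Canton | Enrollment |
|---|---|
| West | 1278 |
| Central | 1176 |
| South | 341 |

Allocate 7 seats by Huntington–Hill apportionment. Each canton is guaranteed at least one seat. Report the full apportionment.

West 3; Central 3; South 1

With divisor 425: modified quotas West 3.007, Central 2.767, South 0.802.
Geometric-mean thresholds: West √(3·4)=3.464, Central √(2·3)=2.449, South (min 1).
Each quota rounded against its threshold gives West 3, Central 3, South 1 (total 7).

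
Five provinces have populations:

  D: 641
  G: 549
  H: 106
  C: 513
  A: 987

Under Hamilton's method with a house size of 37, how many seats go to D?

9

Standard divisor: 2796 ÷ 37 ≈ 75.568.
Standard quotas: D 8.482, G 7.265, H 1.403, C 6.789, A 13.061.
Lower quotas: D 8, G 7, H 1, C 6, A 13 (sum 35, leaving 2 seats).
Remainders in descending order: C 0.789, D 0.482, H 0.403, G 0.265, A 0.061.
Largest remainders: C, D receive the extra seats.
D receives 9.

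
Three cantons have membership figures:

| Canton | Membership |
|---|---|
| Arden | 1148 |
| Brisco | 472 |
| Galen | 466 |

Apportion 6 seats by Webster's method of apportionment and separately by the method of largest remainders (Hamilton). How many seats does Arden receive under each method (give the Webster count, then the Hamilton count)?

Webster: Arden 4, Brisco 1, Galen 1.
Hamilton: Arden 3, Brisco 2, Galen 1.
Arden gets 4 under Webster and 3 under Hamilton.

4 and 3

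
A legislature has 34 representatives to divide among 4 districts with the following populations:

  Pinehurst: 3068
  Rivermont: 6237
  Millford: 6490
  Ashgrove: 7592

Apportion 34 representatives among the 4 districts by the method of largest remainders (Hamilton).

Pinehurst 5; Rivermont 9; Millford 9; Ashgrove 11

Total 23387; standard divisor 23387/34 ≈ 687.853.
Standard quotas: Pinehurst 4.4603, Rivermont 9.0673, Millford 9.4352, Ashgrove 11.0372.
Lower quotas: Pinehurst 4, Rivermont 9, Millford 9, Ashgrove 11 (sum 33, leaving 1 seat).
Remainders in descending order: Pinehurst 0.4603, Millford 0.4352, Rivermont 0.0673, Ashgrove 0.0372.
Largest remainder: Pinehurst receives the extra seat.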